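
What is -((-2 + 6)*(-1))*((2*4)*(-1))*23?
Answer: -736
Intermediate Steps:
-((-2 + 6)*(-1))*((2*4)*(-1))*23 = -(4*(-1))*(8*(-1))*23 = -(-4*(-8))*23 = -32*23 = -1*736 = -736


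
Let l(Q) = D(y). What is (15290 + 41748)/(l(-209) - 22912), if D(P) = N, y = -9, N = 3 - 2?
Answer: -57038/22911 ≈ -2.4895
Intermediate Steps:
N = 1
D(P) = 1
l(Q) = 1
(15290 + 41748)/(l(-209) - 22912) = (15290 + 41748)/(1 - 22912) = 57038/(-22911) = 57038*(-1/22911) = -57038/22911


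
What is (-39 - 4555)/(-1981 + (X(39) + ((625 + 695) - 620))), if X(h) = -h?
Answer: 2297/660 ≈ 3.4803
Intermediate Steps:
(-39 - 4555)/(-1981 + (X(39) + ((625 + 695) - 620))) = (-39 - 4555)/(-1981 + (-1*39 + ((625 + 695) - 620))) = -4594/(-1981 + (-39 + (1320 - 620))) = -4594/(-1981 + (-39 + 700)) = -4594/(-1981 + 661) = -4594/(-1320) = -4594*(-1/1320) = 2297/660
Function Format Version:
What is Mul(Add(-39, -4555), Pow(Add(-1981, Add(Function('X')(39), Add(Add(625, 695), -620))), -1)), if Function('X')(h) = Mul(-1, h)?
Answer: Rational(2297, 660) ≈ 3.4803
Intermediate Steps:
Mul(Add(-39, -4555), Pow(Add(-1981, Add(Function('X')(39), Add(Add(625, 695), -620))), -1)) = Mul(Add(-39, -4555), Pow(Add(-1981, Add(Mul(-1, 39), Add(Add(625, 695), -620))), -1)) = Mul(-4594, Pow(Add(-1981, Add(-39, Add(1320, -620))), -1)) = Mul(-4594, Pow(Add(-1981, Add(-39, 700)), -1)) = Mul(-4594, Pow(Add(-1981, 661), -1)) = Mul(-4594, Pow(-1320, -1)) = Mul(-4594, Rational(-1, 1320)) = Rational(2297, 660)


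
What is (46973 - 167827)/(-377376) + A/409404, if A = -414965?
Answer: -4463321701/6437468496 ≈ -0.69333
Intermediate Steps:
(46973 - 167827)/(-377376) + A/409404 = (46973 - 167827)/(-377376) - 414965/409404 = -120854*(-1/377376) - 414965*1/409404 = 60427/188688 - 414965/409404 = -4463321701/6437468496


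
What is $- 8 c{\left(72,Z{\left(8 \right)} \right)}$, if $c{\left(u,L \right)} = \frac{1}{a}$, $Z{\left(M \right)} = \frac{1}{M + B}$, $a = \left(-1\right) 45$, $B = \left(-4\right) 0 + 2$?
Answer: $\frac{8}{45} \approx 0.17778$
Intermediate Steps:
$B = 2$ ($B = 0 + 2 = 2$)
$a = -45$
$Z{\left(M \right)} = \frac{1}{2 + M}$ ($Z{\left(M \right)} = \frac{1}{M + 2} = \frac{1}{2 + M}$)
$c{\left(u,L \right)} = - \frac{1}{45}$ ($c{\left(u,L \right)} = \frac{1}{-45} = - \frac{1}{45}$)
$- 8 c{\left(72,Z{\left(8 \right)} \right)} = \left(-8\right) \left(- \frac{1}{45}\right) = \frac{8}{45}$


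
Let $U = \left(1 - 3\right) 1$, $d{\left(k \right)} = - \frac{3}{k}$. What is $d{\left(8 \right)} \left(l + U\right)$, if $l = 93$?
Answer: $- \frac{273}{8} \approx -34.125$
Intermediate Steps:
$U = -2$ ($U = \left(-2\right) 1 = -2$)
$d{\left(8 \right)} \left(l + U\right) = - \frac{3}{8} \left(93 - 2\right) = \left(-3\right) \frac{1}{8} \cdot 91 = \left(- \frac{3}{8}\right) 91 = - \frac{273}{8}$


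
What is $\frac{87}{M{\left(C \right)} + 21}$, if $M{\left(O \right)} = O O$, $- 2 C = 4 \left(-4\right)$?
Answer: $\frac{87}{85} \approx 1.0235$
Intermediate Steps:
$C = 8$ ($C = - \frac{4 \left(-4\right)}{2} = \left(- \frac{1}{2}\right) \left(-16\right) = 8$)
$M{\left(O \right)} = O^{2}$
$\frac{87}{M{\left(C \right)} + 21} = \frac{87}{8^{2} + 21} = \frac{87}{64 + 21} = \frac{87}{85}$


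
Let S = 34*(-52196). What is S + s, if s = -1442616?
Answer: -3217280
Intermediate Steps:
S = -1774664
S + s = -1774664 - 1442616 = -3217280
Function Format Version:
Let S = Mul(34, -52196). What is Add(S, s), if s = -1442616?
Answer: -3217280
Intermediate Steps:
S = -1774664
Add(S, s) = Add(-1774664, -1442616) = -3217280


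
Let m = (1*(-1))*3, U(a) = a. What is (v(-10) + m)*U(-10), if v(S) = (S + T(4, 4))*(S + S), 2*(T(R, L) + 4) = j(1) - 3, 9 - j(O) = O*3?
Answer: -2470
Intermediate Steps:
j(O) = 9 - 3*O (j(O) = 9 - O*3 = 9 - 3*O)
T(R, L) = -5/2 (T(R, L) = -4 + ((9 - 3*1) - 3)/2 = -4 + ((9 - 3) - 3)/2 = -4 + (6 - 3)/2 = -4 + (1/2)*3 = -4 + 3/2 = -5/2)
v(S) = 2*S*(-5/2 + S) (v(S) = (S - 5/2)*(S + S) = (-5/2 + S)*(2*S) = 2*S*(-5/2 + S))
m = -3 (m = -1*3 = -3)
(v(-10) + m)*U(-10) = (-10*(-5 + 2*(-10)) - 3)*(-10) = (-10*(-5 - 20) - 3)*(-10) = (-10*(-25) - 3)*(-10) = (250 - 3)*(-10) = 247*(-10) = -2470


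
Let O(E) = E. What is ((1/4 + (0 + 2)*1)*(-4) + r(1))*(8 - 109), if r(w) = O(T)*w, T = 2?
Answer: 707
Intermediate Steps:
r(w) = 2*w
((1/4 + (0 + 2)*1)*(-4) + r(1))*(8 - 109) = ((1/4 + (0 + 2)*1)*(-4) + 2*1)*(8 - 109) = ((1*(¼) + 2*1)*(-4) + 2)*(-101) = ((¼ + 2)*(-4) + 2)*(-101) = ((9/4)*(-4) + 2)*(-101) = (-9 + 2)*(-101) = -7*(-101) = 707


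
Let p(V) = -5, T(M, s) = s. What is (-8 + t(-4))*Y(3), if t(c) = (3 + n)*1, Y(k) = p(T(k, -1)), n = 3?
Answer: 10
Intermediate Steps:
Y(k) = -5
t(c) = 6 (t(c) = (3 + 3)*1 = 6*1 = 6)
(-8 + t(-4))*Y(3) = (-8 + 6)*(-5) = -2*(-5) = 10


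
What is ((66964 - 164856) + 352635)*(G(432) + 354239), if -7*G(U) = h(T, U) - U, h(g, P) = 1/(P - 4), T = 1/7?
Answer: 270405857815677/2996 ≈ 9.0256e+10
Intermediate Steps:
T = ⅐ ≈ 0.14286
h(g, P) = 1/(-4 + P)
G(U) = -1/(7*(-4 + U)) + U/7 (G(U) = -(1/(-4 + U) - U)/7 = -1/(7*(-4 + U)) + U/7)
((66964 - 164856) + 352635)*(G(432) + 354239) = ((66964 - 164856) + 352635)*((-1 + 432*(-4 + 432))/(7*(-4 + 432)) + 354239) = (-97892 + 352635)*((⅐)*(-1 + 432*428)/428 + 354239) = 254743*((⅐)*(1/428)*(-1 + 184896) + 354239) = 254743*((⅐)*(1/428)*184895 + 354239) = 254743*(184895/2996 + 354239) = 254743*(1061484939/2996) = 270405857815677/2996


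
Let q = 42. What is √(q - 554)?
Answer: 16*I*√2 ≈ 22.627*I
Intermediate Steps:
√(q - 554) = √(42 - 554) = √(-512) = 16*I*√2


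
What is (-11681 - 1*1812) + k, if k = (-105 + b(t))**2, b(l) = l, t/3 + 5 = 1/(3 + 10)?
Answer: 143932/169 ≈ 851.67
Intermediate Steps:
t = -192/13 (t = -15 + 3/(3 + 10) = -15 + 3/13 = -192/13 ≈ -14.769)
k = 2424249/169 (k = (-105 - 192/13)**2 = (-1557/13)**2 = 2424249/169 ≈ 14345.)
(-11681 - 1*1812) + k = (-11681 - 1*1812) + 2424249/169 = (-11681 - 1812) + 2424249/169 = -13493 + 2424249/169 = 143932/169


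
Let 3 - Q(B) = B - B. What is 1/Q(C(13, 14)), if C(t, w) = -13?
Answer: ⅓ ≈ 0.33333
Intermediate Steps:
Q(B) = 3 (Q(B) = 3 - (B - B) = 3 - 1*0 = 3 + 0 = 3)
1/Q(C(13, 14)) = 1/3 = ⅓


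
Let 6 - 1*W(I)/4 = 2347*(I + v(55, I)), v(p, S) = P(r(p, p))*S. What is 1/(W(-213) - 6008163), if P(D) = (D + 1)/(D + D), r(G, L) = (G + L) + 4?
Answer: -19/56998150 ≈ -3.3334e-7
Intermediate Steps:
r(G, L) = 4 + G + L
P(D) = (1 + D)/(2*D) (P(D) = (1 + D)/((2*D)) = (1 + D)*(1/(2*D)) = (1 + D)/(2*D))
v(p, S) = S*(5 + 2*p)/(2*(4 + 2*p)) (v(p, S) = ((1 + (4 + p + p))/(2*(4 + p + p)))*S = ((1 + (4 + 2*p))/(2*(4 + 2*p)))*S = ((5 + 2*p)/(2*(4 + 2*p)))*S = S*(5 + 2*p)/(2*(4 + 2*p)))
W(I) = 24 - 805021*I/57 (W(I) = 24 - 9388*(I + I*(5 + 2*55)/(4*(2 + 55))) = 24 - 9388*(I + (¼)*I*(5 + 110)/57) = 24 - 9388*(I + (¼)*I*(1/57)*115) = 24 - 9388*(I + 115*I/228) = 24 - 9388*343*I/228 = 24 - 805021*I/57)
1/(W(-213) - 6008163) = 1/((24 - 805021/57*(-213)) - 6008163) = 1/((24 + 57156491/19) - 6008163) = 1/(57156947/19 - 6008163) = 1/(-56998150/19) = -19/56998150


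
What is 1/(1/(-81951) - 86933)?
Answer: -81951/7124246284 ≈ -1.1503e-5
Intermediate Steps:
1/(1/(-81951) - 86933) = 1/(-1/81951 - 86933) = 1/(-7124246284/81951) = -81951/7124246284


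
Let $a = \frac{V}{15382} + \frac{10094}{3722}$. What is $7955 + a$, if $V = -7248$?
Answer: $\frac{113891597418}{14312951} \approx 7957.2$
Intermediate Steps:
$a = \frac{32072213}{14312951}$ ($a = - \frac{7248}{15382} + \frac{10094}{3722} = \left(-7248\right) \frac{1}{15382} + 10094 \cdot \frac{1}{3722} = - \frac{3624}{7691} + \frac{5047}{1861} = \frac{32072213}{14312951} \approx 2.2408$)
$7955 + a = 7955 + \frac{32072213}{14312951} = \frac{113891597418}{14312951}$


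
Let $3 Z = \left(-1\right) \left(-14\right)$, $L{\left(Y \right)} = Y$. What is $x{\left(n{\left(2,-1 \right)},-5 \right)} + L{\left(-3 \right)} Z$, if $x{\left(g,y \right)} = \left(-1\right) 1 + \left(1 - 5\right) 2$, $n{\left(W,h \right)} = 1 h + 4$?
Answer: $-23$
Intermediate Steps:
$n{\left(W,h \right)} = 4 + h$ ($n{\left(W,h \right)} = h + 4 = 4 + h$)
$Z = \frac{14}{3}$ ($Z = \frac{\left(-1\right) \left(-14\right)}{3} = \frac{1}{3} \cdot 14 = \frac{14}{3} \approx 4.6667$)
$x{\left(g,y \right)} = -9$ ($x{\left(g,y \right)} = -1 - 8 = -9$)
$x{\left(n{\left(2,-1 \right)},-5 \right)} + L{\left(-3 \right)} Z = -9 - 14 = -23$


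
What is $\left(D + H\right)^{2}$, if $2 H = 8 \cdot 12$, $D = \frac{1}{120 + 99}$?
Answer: $\frac{110523169}{47961} \approx 2304.4$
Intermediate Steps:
$D = \frac{1}{219} \approx 0.0045662$
$H = 48$ ($H = \frac{8 \cdot 12}{2} = \frac{1}{2} \cdot 96 = 48$)
$\left(D + H\right)^{2} = \left(\frac{1}{219} + 48\right)^{2} = \left(\frac{10513}{219}\right)^{2} = \frac{110523169}{47961}$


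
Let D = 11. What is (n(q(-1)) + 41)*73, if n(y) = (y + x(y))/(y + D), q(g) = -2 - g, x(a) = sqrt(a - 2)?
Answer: 29857/10 + 73*I*sqrt(3)/10 ≈ 2985.7 + 12.644*I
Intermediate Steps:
x(a) = sqrt(-2 + a)
n(y) = (y + sqrt(-2 + y))/(11 + y) (n(y) = (y + sqrt(-2 + y))/(y + 11) = (y + sqrt(-2 + y))/(11 + y))
(n(q(-1)) + 41)*73 = (((-2 - 1*(-1)) + sqrt(-2 + (-2 - 1*(-1))))/(11 + (-2 - 1*(-1))) + 41)*73 = (((-2 + 1) + sqrt(-2 + (-2 + 1)))/(11 + (-2 + 1)) + 41)*73 = ((-1 + sqrt(-2 - 1))/(11 - 1) + 41)*73 = ((-1 + sqrt(-3))/10 + 41)*73 = ((-1 + I*sqrt(3))/10 + 41)*73 = ((-1/10 + I*sqrt(3)/10) + 41)*73 = (409/10 + I*sqrt(3)/10)*73 = 29857/10 + 73*I*sqrt(3)/10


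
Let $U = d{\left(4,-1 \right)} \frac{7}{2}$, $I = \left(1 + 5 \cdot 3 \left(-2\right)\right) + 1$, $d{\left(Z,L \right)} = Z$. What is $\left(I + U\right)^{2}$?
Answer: $196$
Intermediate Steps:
$I = -28$ ($I = \left(1 + 15 \left(-2\right)\right) + 1 = \left(1 - 30\right) + 1 = -29 + 1 = -28$)
$U = 14$ ($U = 4 \cdot \frac{7}{2} = 14$)
$\left(I + U\right)^{2} = \left(-28 + 14\right)^{2} = \left(-14\right)^{2} = 196$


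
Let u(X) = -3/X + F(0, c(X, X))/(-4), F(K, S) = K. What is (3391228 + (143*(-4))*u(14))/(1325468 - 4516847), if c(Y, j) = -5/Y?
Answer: -23739454/22339653 ≈ -1.0627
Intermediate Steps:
u(X) = -3/X (u(X) = -3/X + 0/(-4) = -3/X + 0*(-¼) = -3/X + 0 = -3/X)
(3391228 + (143*(-4))*u(14))/(1325468 - 4516847) = (3391228 + (143*(-4))*(-3/14))/(1325468 - 4516847) = (3391228 - (-1716)/14)/(-3191379) = (3391228 - 572*(-3/14))*(-1/3191379) = (3391228 + 858/7)*(-1/3191379) = (23739454/7)*(-1/3191379) = -23739454/22339653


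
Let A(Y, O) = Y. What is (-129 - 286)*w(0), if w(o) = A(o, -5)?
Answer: 0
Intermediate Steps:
w(o) = o
(-129 - 286)*w(0) = (-129 - 286)*0 = -415*0 = 0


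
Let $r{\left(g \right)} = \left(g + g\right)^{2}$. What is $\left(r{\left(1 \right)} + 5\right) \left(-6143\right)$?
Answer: $-55287$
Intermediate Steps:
$r{\left(g \right)} = 4 g^{2}$ ($r{\left(g \right)} = \left(2 g\right)^{2} = 4 g^{2}$)
$\left(r{\left(1 \right)} + 5\right) \left(-6143\right) = \left(4 \cdot 1^{2} + 5\right) \left(-6143\right) = \left(4 \cdot 1 + 5\right) \left(-6143\right) = \left(4 + 5\right) \left(-6143\right) = 9 \left(-6143\right) = -55287$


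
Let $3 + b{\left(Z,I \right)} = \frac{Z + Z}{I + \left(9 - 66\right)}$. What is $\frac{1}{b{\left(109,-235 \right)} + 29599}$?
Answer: $\frac{146}{4320907} \approx 3.3789 \cdot 10^{-5}$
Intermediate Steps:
$b{\left(Z,I \right)} = -3 + \frac{2 Z}{-57 + I}$ ($b{\left(Z,I \right)} = -3 + \frac{Z + Z}{I + \left(9 - 66\right)} = -3 + \frac{2 Z}{I - 57} = -3 + \frac{2 Z}{-57 + I}$)
$\frac{1}{b{\left(109,-235 \right)} + 29599} = \frac{1}{\frac{171 - -705 + 2 \cdot 109}{-57 - 235} + 29599} = \frac{1}{\frac{171 + 705 + 218}{-292} + 29599} = \frac{1}{\left(- \frac{1}{292}\right) 1094 + 29599} = \frac{1}{- \frac{547}{146} + 29599} = \frac{1}{\frac{4320907}{146}} = \frac{146}{4320907}$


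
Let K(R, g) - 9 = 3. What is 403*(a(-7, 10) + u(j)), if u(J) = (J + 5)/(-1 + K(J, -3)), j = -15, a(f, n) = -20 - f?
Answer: -61659/11 ≈ -5605.4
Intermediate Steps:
K(R, g) = 12 (K(R, g) = 9 + 3 = 12)
u(J) = 5/11 + J/11 (u(J) = (J + 5)/(-1 + 12) = (5 + J)/11 = (5 + J)*(1/11) = 5/11 + J/11)
403*(a(-7, 10) + u(j)) = 403*((-20 - 1*(-7)) + (5/11 + (1/11)*(-15))) = 403*((-20 + 7) + (5/11 - 15/11)) = 403*(-13 - 10/11) = 403*(-153/11) = -61659/11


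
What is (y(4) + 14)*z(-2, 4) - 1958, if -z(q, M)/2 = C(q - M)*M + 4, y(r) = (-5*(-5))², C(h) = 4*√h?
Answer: -7070 - 20448*I*√6 ≈ -7070.0 - 50087.0*I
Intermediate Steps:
y(r) = 625 (y(r) = 25² = 625)
z(q, M) = -8 - 8*M*√(q - M) (z(q, M) = -2*((4*√(q - M))*M + 4) = -2*(4*M*√(q - M) + 4) = -2*(4 + 4*M*√(q - M)) = -8 - 8*M*√(q - M))
(y(4) + 14)*z(-2, 4) - 1958 = (625 + 14)*(-8 - 8*4*√(-2 - 1*4)) - 1958 = 639*(-8 - 8*4*√(-2 - 4)) - 1958 = 639*(-8 - 8*4*√(-6)) - 1958 = 639*(-8 - 8*4*I*√6) - 1958 = 639*(-8 - 32*I*√6) - 1958 = (-5112 - 20448*I*√6) - 1958 = -7070 - 20448*I*√6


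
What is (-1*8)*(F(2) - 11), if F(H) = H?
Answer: 72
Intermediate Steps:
(-1*8)*(F(2) - 11) = (-1*8)*(2 - 11) = -8*(-9) = 72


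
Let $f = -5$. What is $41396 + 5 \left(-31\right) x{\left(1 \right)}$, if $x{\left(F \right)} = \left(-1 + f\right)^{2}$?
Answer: $35816$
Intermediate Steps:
$x{\left(F \right)} = 36$ ($x{\left(F \right)} = \left(-1 - 5\right)^{2} = \left(-6\right)^{2} = 36$)
$41396 + 5 \left(-31\right) x{\left(1 \right)} = 41396 + 5 \left(-31\right) 36 = 41396 - 5580 = 35816$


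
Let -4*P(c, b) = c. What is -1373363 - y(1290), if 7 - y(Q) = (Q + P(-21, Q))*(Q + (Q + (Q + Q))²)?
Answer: 38798254455/2 ≈ 1.9399e+10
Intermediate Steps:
P(c, b) = -c/4
y(Q) = 7 - (21/4 + Q)*(Q + 9*Q²) (y(Q) = 7 - (Q - ¼*(-21))*(Q + (Q + (Q + Q))²) = 7 - (Q + 21/4)*(Q + (Q + 2*Q)²) = 7 - (21/4 + Q)*(Q + (3*Q)²) = 7 - (21/4 + Q)*(Q + 9*Q²))
-1373363 - y(1290) = -1373363 - (7 - 9*1290³ - 193/4*1290² - 21/4*1290) = -1373363 - (7 - 9*2146689000 - 193/4*1664100 - 13545/2) = -1373363 - (7 - 19320201000 - 80292825 - 13545/2) = -1373363 - 1*(-38801001181/2) = -1373363 + 38801001181/2 = 38798254455/2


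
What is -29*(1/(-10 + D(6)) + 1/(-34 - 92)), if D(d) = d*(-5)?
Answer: 2407/2520 ≈ 0.95516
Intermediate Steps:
D(d) = -5*d
-29*(1/(-10 + D(6)) + 1/(-34 - 92)) = -29*(1/(-10 - 5*6) + 1/(-34 - 92)) = -29*(1/(-10 - 30) + 1/(-126)) = -29*(1/(-40) - 1/126) = -29*(-1/40 - 1/126) = -29*(-83/2520) = 2407/2520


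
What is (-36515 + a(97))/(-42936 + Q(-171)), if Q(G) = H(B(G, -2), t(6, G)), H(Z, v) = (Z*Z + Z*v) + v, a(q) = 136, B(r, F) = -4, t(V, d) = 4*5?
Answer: 5197/6140 ≈ 0.84642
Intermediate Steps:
t(V, d) = 20
H(Z, v) = v + Z**2 + Z*v (H(Z, v) = (Z**2 + Z*v) + v = v + Z**2 + Z*v)
Q(G) = -44 (Q(G) = 20 + (-4)**2 - 4*20 = 20 + 16 - 80 = -44)
(-36515 + a(97))/(-42936 + Q(-171)) = (-36515 + 136)/(-42936 - 44) = -36379/(-42980) = -36379*(-1/42980) = 5197/6140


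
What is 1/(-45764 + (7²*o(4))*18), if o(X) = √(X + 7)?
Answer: -11441/521446633 - 441*√11/1042893266 ≈ -2.3343e-5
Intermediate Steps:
o(X) = √(7 + X)
1/(-45764 + (7²*o(4))*18) = 1/(-45764 + (7²*√(7 + 4))*18) = 1/(-45764 + (49*√11)*18) = 1/(-45764 + 882*√11)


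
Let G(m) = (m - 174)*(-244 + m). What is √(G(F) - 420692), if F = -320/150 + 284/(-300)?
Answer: I*√235586921/25 ≈ 613.95*I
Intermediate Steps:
F = -77/25 (F = -320*1/150 + 284*(-1/300) = -32/15 - 71/75 = -77/25 ≈ -3.0800)
G(m) = (-244 + m)*(-174 + m) (G(m) = (-174 + m)*(-244 + m) = (-244 + m)*(-174 + m))
√(G(F) - 420692) = √((42456 + (-77/25)² - 418*(-77/25)) - 420692) = √((42456 + 5929/625 + 32186/25) - 420692) = √(27345579/625 - 420692) = √(-235586921/625) = I*√235586921/25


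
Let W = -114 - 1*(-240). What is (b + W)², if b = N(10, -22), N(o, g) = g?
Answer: 10816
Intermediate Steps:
b = -22
W = 126 (W = -114 + 240 = 126)
(b + W)² = (-22 + 126)² = 104² = 10816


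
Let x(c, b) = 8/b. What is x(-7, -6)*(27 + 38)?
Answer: -260/3 ≈ -86.667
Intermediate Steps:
x(-7, -6)*(27 + 38) = (8/(-6))*(27 + 38) = (8*(-1/6))*65 = -4/3*65 = -260/3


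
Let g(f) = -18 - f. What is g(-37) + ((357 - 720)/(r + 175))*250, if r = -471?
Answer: 48187/148 ≈ 325.59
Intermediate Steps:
g(-37) + ((357 - 720)/(r + 175))*250 = (-18 - 1*(-37)) + ((357 - 720)/(-471 + 175))*250 = (-18 + 37) - 363/(-296)*250 = 19 - 363*(-1/296)*250 = 19 + (363/296)*250 = 19 + 45375/148 = 48187/148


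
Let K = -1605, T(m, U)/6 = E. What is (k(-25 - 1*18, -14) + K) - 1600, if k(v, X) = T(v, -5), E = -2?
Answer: -3217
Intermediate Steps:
T(m, U) = -12 (T(m, U) = 6*(-2) = -12)
k(v, X) = -12
(k(-25 - 1*18, -14) + K) - 1600 = (-12 - 1605) - 1600 = -1617 - 1600 = -3217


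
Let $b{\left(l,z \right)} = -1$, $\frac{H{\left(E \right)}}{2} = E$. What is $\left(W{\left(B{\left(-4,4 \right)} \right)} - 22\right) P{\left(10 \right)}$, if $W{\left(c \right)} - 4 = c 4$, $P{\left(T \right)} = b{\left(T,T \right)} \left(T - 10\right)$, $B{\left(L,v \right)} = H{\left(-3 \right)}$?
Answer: $0$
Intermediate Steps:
$H{\left(E \right)} = 2 E$
$B{\left(L,v \right)} = -6$ ($B{\left(L,v \right)} = 2 \left(-3\right) = -6$)
$P{\left(T \right)} = 10 - T$ ($P{\left(T \right)} = - (T - 10) = - (-10 + T) = 10 - T$)
$W{\left(c \right)} = 4 + 4 c$ ($W{\left(c \right)} = 4 + c 4 = 4 + 4 c$)
$\left(W{\left(B{\left(-4,4 \right)} \right)} - 22\right) P{\left(10 \right)} = \left(\left(4 + 4 \left(-6\right)\right) - 22\right) \left(10 - 10\right) = \left(\left(4 - 24\right) - 22\right) \left(10 - 10\right) = \left(-20 - 22\right) 0 = \left(-42\right) 0 = 0$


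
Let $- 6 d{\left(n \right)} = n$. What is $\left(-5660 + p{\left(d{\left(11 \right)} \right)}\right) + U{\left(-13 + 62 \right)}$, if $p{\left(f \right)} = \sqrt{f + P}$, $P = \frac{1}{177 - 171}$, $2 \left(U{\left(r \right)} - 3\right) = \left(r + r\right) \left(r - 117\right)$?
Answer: $-8989 + \frac{i \sqrt{15}}{3} \approx -8989.0 + 1.291 i$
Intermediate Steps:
$U{\left(r \right)} = 3 + r \left(-117 + r\right)$ ($U{\left(r \right)} = 3 + \frac{\left(r + r\right) \left(r - 117\right)}{2} = 3 + \frac{2 r \left(-117 + r\right)}{2} = 3 + r \left(-117 + r\right)$)
$d{\left(n \right)} = - \frac{n}{6}$
$P = \frac{1}{6} \approx 0.16667$
$p{\left(f \right)} = \sqrt{\frac{1}{6} + f}$ ($p{\left(f \right)} = \sqrt{f + \frac{1}{6}} = \sqrt{\frac{1}{6} + f}$)
$\left(-5660 + p{\left(d{\left(11 \right)} \right)}\right) + U{\left(-13 + 62 \right)} = \left(-5660 + \frac{\sqrt{6 + 36 \left(\left(- \frac{1}{6}\right) 11\right)}}{6}\right) + \left(3 + \left(-13 + 62\right)^{2} - 117 \left(-13 + 62\right)\right) = \left(-5660 + \frac{\sqrt{6 + 36 \left(- \frac{11}{6}\right)}}{6}\right) + \left(3 + 49^{2} - 5733\right) = \left(-5660 + \frac{\sqrt{6 - 66}}{6}\right) + \left(3 + 2401 - 5733\right) = \left(-5660 + \frac{\sqrt{-60}}{6}\right) - 3329 = \left(-5660 + \frac{2 i \sqrt{15}}{6}\right) - 3329 = \left(-5660 + \frac{i \sqrt{15}}{3}\right) - 3329 = -8989 + \frac{i \sqrt{15}}{3}$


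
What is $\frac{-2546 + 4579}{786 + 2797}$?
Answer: $\frac{2033}{3583} \approx 0.5674$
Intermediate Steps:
$\frac{-2546 + 4579}{786 + 2797} = \frac{2033}{3583}$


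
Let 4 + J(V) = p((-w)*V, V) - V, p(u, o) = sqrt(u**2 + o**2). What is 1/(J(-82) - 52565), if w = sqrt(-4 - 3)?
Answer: -52487/2754925513 - 82*I*sqrt(6)/2754925513 ≈ -1.9052e-5 - 7.2909e-8*I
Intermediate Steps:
w = I*sqrt(7) (w = sqrt(-7) = I*sqrt(7) ≈ 2.6458*I)
p(u, o) = sqrt(o**2 + u**2)
J(V) = -4 - V + sqrt(6)*sqrt(-V**2) (J(V) = -4 + (sqrt(V**2 + ((-I*sqrt(7))*V)**2) - V) = -4 + (sqrt(V**2 + (-I*V*sqrt(7))**2) - V) = -4 + (sqrt(V**2 - 7*V**2) - V) = -4 + (sqrt(-6*V**2) - V) = -4 + (sqrt(6)*sqrt(-V**2) - V) = -4 + (-V + sqrt(6)*sqrt(-V**2)) = -4 - V + sqrt(6)*sqrt(-V**2))
1/(J(-82) - 52565) = 1/((-4 - 1*(-82) + sqrt(6)*sqrt(-1*(-82)**2)) - 52565) = 1/((-4 + 82 + sqrt(6)*sqrt(-1*6724)) - 52565) = 1/((-4 + 82 + sqrt(6)*sqrt(-6724)) - 52565) = 1/((-4 + 82 + sqrt(6)*(82*I)) - 52565) = 1/((-4 + 82 + 82*I*sqrt(6)) - 52565) = 1/((78 + 82*I*sqrt(6)) - 52565) = 1/(-52487 + 82*I*sqrt(6))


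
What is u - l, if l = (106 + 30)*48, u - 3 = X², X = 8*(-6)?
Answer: -4221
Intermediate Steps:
X = -48
u = 2307 (u = 3 + (-48)² = 3 + 2304 = 2307)
l = 6528 (l = 136*48 = 6528)
u - l = 2307 - 1*6528 = 2307 - 6528 = -4221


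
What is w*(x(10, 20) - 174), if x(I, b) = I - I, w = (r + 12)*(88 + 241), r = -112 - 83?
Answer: 10476018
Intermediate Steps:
r = -195
w = -60207 (w = (-195 + 12)*(88 + 241) = -183*329 = -60207)
x(I, b) = 0
w*(x(10, 20) - 174) = -60207*(0 - 174) = -60207*(-174) = 10476018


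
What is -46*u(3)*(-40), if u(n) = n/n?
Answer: 1840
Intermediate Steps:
u(n) = 1
-46*u(3)*(-40) = -46*1*(-40) = -46*(-40) = 1840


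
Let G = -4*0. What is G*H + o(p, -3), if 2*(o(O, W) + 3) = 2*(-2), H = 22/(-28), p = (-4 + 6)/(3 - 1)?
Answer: -5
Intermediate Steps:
p = 1 (p = 2/2 = 2*(½) = 1)
H = -11/14 (H = 22*(-1/28) = -11/14 ≈ -0.78571)
o(O, W) = -5 (o(O, W) = -3 + (2*(-2))/2 = -3 + (½)*(-4) = -3 - 2 = -5)
G = 0
G*H + o(p, -3) = 0*(-11/14) - 5 = 0 - 5 = -5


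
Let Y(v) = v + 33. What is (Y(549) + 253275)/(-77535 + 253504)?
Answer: 253857/175969 ≈ 1.4426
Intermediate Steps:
Y(v) = 33 + v
(Y(549) + 253275)/(-77535 + 253504) = ((33 + 549) + 253275)/(-77535 + 253504) = (582 + 253275)/175969 = 253857*(1/175969) = 253857/175969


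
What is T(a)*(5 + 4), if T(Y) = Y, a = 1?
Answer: 9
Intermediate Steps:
T(a)*(5 + 4) = 1*(5 + 4) = 1*9 = 9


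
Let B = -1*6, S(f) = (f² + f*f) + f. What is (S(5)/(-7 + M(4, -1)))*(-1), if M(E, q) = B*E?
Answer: 55/31 ≈ 1.7742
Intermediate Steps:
S(f) = f + 2*f² (S(f) = (f² + f²) + f = 2*f² + f = f + 2*f²)
B = -6
M(E, q) = -6*E
(S(5)/(-7 + M(4, -1)))*(-1) = ((5*(1 + 2*5))/(-7 - 6*4))*(-1) = ((5*(1 + 10))/(-7 - 24))*(-1) = ((5*11)/(-31))*(-1) = (55*(-1/31))*(-1) = -55/31*(-1) = 55/31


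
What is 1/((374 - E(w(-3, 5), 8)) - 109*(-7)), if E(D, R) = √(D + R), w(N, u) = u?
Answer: 1137/1292756 + √13/1292756 ≈ 0.00088231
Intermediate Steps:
1/((374 - E(w(-3, 5), 8)) - 109*(-7)) = 1/((374 - √(5 + 8)) - 109*(-7)) = 1/((374 - √13) + 763) = 1/(1137 - √13)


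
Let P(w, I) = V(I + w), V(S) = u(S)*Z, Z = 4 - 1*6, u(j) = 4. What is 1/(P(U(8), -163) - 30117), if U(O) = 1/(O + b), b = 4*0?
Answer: -1/30125 ≈ -3.3195e-5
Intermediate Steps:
b = 0
Z = -2 (Z = 4 - 6 = -2)
U(O) = 1/O (U(O) = 1/(O + 0) = 1/O)
V(S) = -8 (V(S) = 4*(-2) = -8)
P(w, I) = -8
1/(P(U(8), -163) - 30117) = 1/(-8 - 30117) = 1/(-30125) = -1/30125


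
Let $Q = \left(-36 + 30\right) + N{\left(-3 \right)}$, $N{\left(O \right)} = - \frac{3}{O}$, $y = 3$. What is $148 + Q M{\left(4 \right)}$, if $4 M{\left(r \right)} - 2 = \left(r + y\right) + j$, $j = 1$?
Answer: $\frac{271}{2} \approx 135.5$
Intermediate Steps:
$M{\left(r \right)} = \frac{3}{2} + \frac{r}{4}$ ($M{\left(r \right)} = \frac{1}{2} + \frac{\left(r + 3\right) + 1}{4} = \frac{1}{2} + \frac{\left(3 + r\right) + 1}{4} = \frac{1}{2} + \frac{4 + r}{4} = \frac{1}{2} + \left(1 + \frac{r}{4}\right) = \frac{3}{2} + \frac{r}{4}$)
$Q = -5$ ($Q = \left(-36 + 30\right) - \frac{3}{-3} = -6 - -1 = -6 + 1 = -5$)
$148 + Q M{\left(4 \right)} = 148 - 5 \left(\frac{3}{2} + \frac{1}{4} \cdot 4\right) = 148 - 5 \left(\frac{3}{2} + 1\right) = 148 - \frac{25}{2} = \frac{271}{2}$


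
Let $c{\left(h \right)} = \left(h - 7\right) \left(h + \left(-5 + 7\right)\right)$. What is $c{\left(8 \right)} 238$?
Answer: $2380$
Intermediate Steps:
$c{\left(h \right)} = \left(-7 + h\right) \left(2 + h\right)$ ($c{\left(h \right)} = \left(-7 + h\right) \left(h + 2\right) = \left(-7 + h\right) \left(2 + h\right)$)
$c{\left(8 \right)} 238 = \left(-14 + 8^{2} - 40\right) 238 = \left(-14 + 64 - 40\right) 238 = 10 \cdot 238 = 2380$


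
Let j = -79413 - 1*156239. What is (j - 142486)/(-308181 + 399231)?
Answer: -63023/15175 ≈ -4.1531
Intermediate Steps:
j = -235652 (j = -79413 - 156239 = -235652)
(j - 142486)/(-308181 + 399231) = (-235652 - 142486)/(-308181 + 399231) = -378138/91050 = -378138*1/91050 = -63023/15175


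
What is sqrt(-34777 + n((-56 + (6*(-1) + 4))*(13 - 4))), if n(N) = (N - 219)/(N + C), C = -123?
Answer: 2*I*sqrt(401878430)/215 ≈ 186.48*I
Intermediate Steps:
n(N) = (-219 + N)/(-123 + N) (n(N) = (N - 219)/(N - 123) = (-219 + N)/(-123 + N))
sqrt(-34777 + n((-56 + (6*(-1) + 4))*(13 - 4))) = sqrt(-34777 + (-219 + (-56 + (6*(-1) + 4))*(13 - 4))/(-123 + (-56 + (6*(-1) + 4))*(13 - 4))) = sqrt(-34777 + (-219 + (-56 + (-6 + 4))*9)/(-123 + (-56 + (-6 + 4))*9)) = sqrt(-34777 + (-219 + (-56 - 2)*9)/(-123 + (-56 - 2)*9)) = sqrt(-34777 + (-219 - 58*9)/(-123 - 58*9)) = sqrt(-34777 + (-219 - 522)/(-123 - 522)) = sqrt(-34777 - 741/(-645)) = sqrt(-34777 - 1/645*(-741)) = sqrt(-34777 + 247/215) = sqrt(-7476808/215) = 2*I*sqrt(401878430)/215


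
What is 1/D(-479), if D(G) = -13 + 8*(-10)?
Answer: -1/93 ≈ -0.010753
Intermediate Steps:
D(G) = -93 (D(G) = -13 - 80 = -93)
1/D(-479) = 1/(-93) = -1/93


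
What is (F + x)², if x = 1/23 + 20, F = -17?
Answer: 4900/529 ≈ 9.2628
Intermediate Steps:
x = 461/23 (x = 1/23 + 20 = 461/23 ≈ 20.043)
(F + x)² = (-17 + 461/23)² = (70/23)² = 4900/529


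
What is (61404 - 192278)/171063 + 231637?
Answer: 39624389257/171063 ≈ 2.3164e+5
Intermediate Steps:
(61404 - 192278)/171063 + 231637 = -130874*1/171063 + 231637 = -130874/171063 + 231637 = 39624389257/171063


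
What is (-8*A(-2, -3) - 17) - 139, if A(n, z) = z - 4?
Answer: -100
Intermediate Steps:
A(n, z) = -4 + z
(-8*A(-2, -3) - 17) - 139 = (-8*(-4 - 3) - 17) - 139 = (-8*(-7) - 17) - 139 = (56 - 17) - 139 = 39 - 139 = -100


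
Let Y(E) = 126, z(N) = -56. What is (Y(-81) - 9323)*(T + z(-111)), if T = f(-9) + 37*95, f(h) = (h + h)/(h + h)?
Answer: -31821620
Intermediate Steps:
f(h) = 1 (f(h) = (2*h)/((2*h)) = (2*h)*(1/(2*h)) = 1)
T = 3516 (T = 1 + 37*95 = 1 + 3515 = 3516)
(Y(-81) - 9323)*(T + z(-111)) = (126 - 9323)*(3516 - 56) = -9197*3460 = -31821620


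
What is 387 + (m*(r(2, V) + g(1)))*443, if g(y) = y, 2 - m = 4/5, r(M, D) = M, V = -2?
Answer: 9909/5 ≈ 1981.8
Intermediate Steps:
m = 6/5 (m = 2 - 4/5 = 6/5 ≈ 1.2000)
387 + (m*(r(2, V) + g(1)))*443 = 387 + (6*(2 + 1)/5)*443 = 387 + ((6/5)*3)*443 = 387 + (18/5)*443 = 387 + 7974/5 = 9909/5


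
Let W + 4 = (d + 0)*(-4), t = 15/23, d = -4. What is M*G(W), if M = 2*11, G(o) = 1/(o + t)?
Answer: 506/291 ≈ 1.7388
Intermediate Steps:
t = 15/23 (t = 15*(1/23) = 15/23 ≈ 0.65217)
W = 12 (W = -4 + (-4 + 0)*(-4) = -4 - 4*(-4) = -4 + 16 = 12)
G(o) = 1/(15/23 + o) (G(o) = 1/(o + 15/23) = 1/(15/23 + o))
M = 22
M*G(W) = 22*(23/(15 + 23*12)) = 22*(23/(15 + 276)) = 22*(23/291) = 506/291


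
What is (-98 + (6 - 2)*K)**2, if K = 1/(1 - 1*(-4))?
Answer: 236196/25 ≈ 9447.8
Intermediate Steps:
K = 1/5 (K = 1/(1 + 4) = 1/5 ≈ 0.20000)
(-98 + (6 - 2)*K)**2 = (-98 + (6 - 2)*(1/5))**2 = (-98 + 4*(1/5))**2 = (-98 + 4/5)**2 = (-486/5)**2 = 236196/25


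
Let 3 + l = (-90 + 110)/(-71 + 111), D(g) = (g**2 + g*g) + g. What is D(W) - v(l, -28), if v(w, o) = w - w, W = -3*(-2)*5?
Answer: 1830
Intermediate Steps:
W = 30 (W = 6*5 = 30)
D(g) = g + 2*g**2 (D(g) = (g**2 + g**2) + g = 2*g**2 + g = g + 2*g**2)
l = -5/2 (l = -3 + (-90 + 110)/(-71 + 111) = -3 + 20/40 = -3 + 20*(1/40) = -3 + 1/2 = -5/2 ≈ -2.5000)
v(w, o) = 0
D(W) - v(l, -28) = 30*(1 + 2*30) - 1*0 = 30*(1 + 60) + 0 = 30*61 + 0 = 1830 + 0 = 1830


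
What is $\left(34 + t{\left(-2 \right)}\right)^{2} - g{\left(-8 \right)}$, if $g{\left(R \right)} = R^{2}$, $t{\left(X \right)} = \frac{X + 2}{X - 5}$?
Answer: $1092$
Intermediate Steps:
$t{\left(X \right)} = \frac{2 + X}{-5 + X}$
$\left(34 + t{\left(-2 \right)}\right)^{2} - g{\left(-8 \right)} = \left(34 + \frac{2 - 2}{-5 - 2}\right)^{2} - \left(-8\right)^{2} = \left(34 + \frac{1}{-7} \cdot 0\right)^{2} - 64 = \left(34 - 0\right)^{2} - 64 = \left(34 + 0\right)^{2} - 64 = 34^{2} - 64 = 1156 - 64 = 1092$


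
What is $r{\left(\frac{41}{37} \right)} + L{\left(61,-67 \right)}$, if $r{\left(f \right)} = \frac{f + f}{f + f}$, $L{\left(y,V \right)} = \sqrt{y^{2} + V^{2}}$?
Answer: $1 + \sqrt{8210} \approx 91.609$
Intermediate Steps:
$L{\left(y,V \right)} = \sqrt{V^{2} + y^{2}}$
$r{\left(f \right)} = 1$ ($r{\left(f \right)} = \frac{2 f}{2 f} = 2 f \frac{1}{2 f} = 1$)
$r{\left(\frac{41}{37} \right)} + L{\left(61,-67 \right)} = 1 + \sqrt{\left(-67\right)^{2} + 61^{2}} = 1 + \sqrt{4489 + 3721} = 1 + \sqrt{8210}$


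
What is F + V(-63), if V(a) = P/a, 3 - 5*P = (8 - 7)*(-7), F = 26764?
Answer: 1686130/63 ≈ 26764.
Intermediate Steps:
P = 2 (P = ⅗ - (8 - 7)*(-7)/5 = ⅗ - (-7)/5 = ⅗ - ⅕*(-7) = ⅗ + 7/5 = 2)
V(a) = 2/a
F + V(-63) = 26764 + 2/(-63) = 26764 + 2*(-1/63) = 26764 - 2/63 = 1686130/63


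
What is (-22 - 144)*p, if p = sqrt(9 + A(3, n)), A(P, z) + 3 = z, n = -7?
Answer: -166*I ≈ -166.0*I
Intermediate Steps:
A(P, z) = -3 + z
p = I (p = sqrt(9 + (-3 - 7)) = sqrt(9 - 10) = sqrt(-1) = I ≈ 1.0*I)
(-22 - 144)*p = (-22 - 144)*I = -166*I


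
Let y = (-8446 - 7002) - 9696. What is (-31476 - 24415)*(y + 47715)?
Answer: -1261515761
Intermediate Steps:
y = -25144 (y = -15448 - 9696 = -25144)
(-31476 - 24415)*(y + 47715) = (-31476 - 24415)*(-25144 + 47715) = -55891*22571 = -1261515761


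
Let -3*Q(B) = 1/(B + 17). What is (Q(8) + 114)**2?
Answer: 73085401/5625 ≈ 12993.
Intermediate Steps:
Q(B) = -1/(3*(17 + B)) (Q(B) = -1/(3*(B + 17)) = -1/(3*(17 + B)))
(Q(8) + 114)**2 = (-1/(51 + 3*8) + 114)**2 = (-1/(51 + 24) + 114)**2 = (-1/75 + 114)**2 = (8549/75)**2 = 73085401/5625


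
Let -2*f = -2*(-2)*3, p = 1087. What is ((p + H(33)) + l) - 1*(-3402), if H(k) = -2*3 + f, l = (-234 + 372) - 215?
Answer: 4400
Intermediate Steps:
l = -77 (l = 138 - 215 = -77)
f = -6 (f = -(-2*(-2))*3/2 = -2*3 = -1/2*12 = -6)
H(k) = -12 (H(k) = -2*3 - 6 = -6 - 6 = -12)
((p + H(33)) + l) - 1*(-3402) = ((1087 - 12) - 77) - 1*(-3402) = (1075 - 77) + 3402 = 998 + 3402 = 4400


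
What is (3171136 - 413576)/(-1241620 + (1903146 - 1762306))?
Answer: -137878/55039 ≈ -2.5051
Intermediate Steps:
(3171136 - 413576)/(-1241620 + (1903146 - 1762306)) = 2757560/(-1241620 + 140840) = 2757560/(-1100780) = 2757560*(-1/1100780) = -137878/55039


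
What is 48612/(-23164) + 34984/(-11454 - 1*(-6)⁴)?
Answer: -178771547/36917625 ≈ -4.8424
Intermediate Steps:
48612/(-23164) + 34984/(-11454 - 1*(-6)⁴) = 48612*(-1/23164) + 34984/(-11454 - 1*1296) = -12153/5791 + 34984/(-11454 - 1296) = -12153/5791 + 34984/(-12750) = -12153/5791 + 34984*(-1/12750) = -12153/5791 - 17492/6375 = -178771547/36917625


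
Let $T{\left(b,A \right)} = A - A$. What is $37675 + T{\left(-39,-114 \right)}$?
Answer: $37675$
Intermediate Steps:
$T{\left(b,A \right)} = 0$
$37675 + T{\left(-39,-114 \right)} = 37675 + 0 = 37675$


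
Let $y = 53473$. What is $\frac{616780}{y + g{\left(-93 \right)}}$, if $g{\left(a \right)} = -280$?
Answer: $\frac{616780}{53193} \approx 11.595$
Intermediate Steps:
$\frac{616780}{y + g{\left(-93 \right)}} = \frac{616780}{53473 - 280} = \frac{616780}{53193}$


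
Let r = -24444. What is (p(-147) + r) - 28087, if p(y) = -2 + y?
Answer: -52680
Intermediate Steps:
(p(-147) + r) - 28087 = ((-2 - 147) - 24444) - 28087 = (-149 - 24444) - 28087 = -24593 - 28087 = -52680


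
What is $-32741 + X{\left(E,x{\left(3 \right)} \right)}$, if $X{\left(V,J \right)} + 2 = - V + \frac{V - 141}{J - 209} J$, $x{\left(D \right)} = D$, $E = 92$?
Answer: $- \frac{6763863}{206} \approx -32834.0$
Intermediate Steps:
$X{\left(V,J \right)} = -2 - V + \frac{J \left(-141 + V\right)}{-209 + J}$ ($X{\left(V,J \right)} = -2 + \left(- V + \frac{V - 141}{J - 209} J\right) = -2 + \left(- V + \frac{-141 + V}{-209 + J} J\right) = -2 + \left(- V + \frac{J \left(-141 + V\right)}{-209 + J}\right) = -2 - V + \frac{J \left(-141 + V\right)}{-209 + J}$)
$-32741 + X{\left(E,x{\left(3 \right)} \right)} = -32741 + \frac{11 \left(38 - 39 + 19 \cdot 92\right)}{-209 + 3} = -32741 + \frac{11 \left(38 - 39 + 1748\right)}{-206} = -32741 + 11 \left(- \frac{1}{206}\right) 1747 = -32741 - \frac{19217}{206} = - \frac{6763863}{206}$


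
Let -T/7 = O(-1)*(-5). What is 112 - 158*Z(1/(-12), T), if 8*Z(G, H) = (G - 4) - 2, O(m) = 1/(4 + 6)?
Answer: 11143/48 ≈ 232.15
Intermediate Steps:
O(m) = ⅒ (O(m) = 1/10 = ⅒)
T = 7/2 (T = -7*(-5)/10 = -7*(-½) = 7/2 ≈ 3.5000)
Z(G, H) = -¾ + G/8 (Z(G, H) = ((G - 4) - 2)/8 = ((-4 + G) - 2)/8 = (-6 + G)/8 = -¾ + G/8)
112 - 158*Z(1/(-12), T) = 112 - 158*(-¾ + (⅛)/(-12)) = 112 - 158*(-¾ + (⅛)*(-1/12)) = 112 - 158*(-¾ - 1/96) = 112 - 158*(-73/96) = 112 + 5767/48 = 11143/48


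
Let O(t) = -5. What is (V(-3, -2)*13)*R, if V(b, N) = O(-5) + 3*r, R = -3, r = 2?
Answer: -39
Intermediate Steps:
V(b, N) = 1 (V(b, N) = -5 + 3*2 = -5 + 6 = 1)
(V(-3, -2)*13)*R = (1*13)*(-3) = 13*(-3) = -39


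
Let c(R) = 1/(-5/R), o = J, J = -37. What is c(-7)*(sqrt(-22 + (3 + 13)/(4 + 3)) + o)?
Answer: -259/5 + I*sqrt(966)/5 ≈ -51.8 + 6.2161*I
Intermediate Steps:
o = -37
c(R) = -R/5
c(-7)*(sqrt(-22 + (3 + 13)/(4 + 3)) + o) = (-1/5*(-7))*(sqrt(-22 + (3 + 13)/(4 + 3)) - 37) = 7*(sqrt(-22 + 16/7) - 37)/5 = 7*(sqrt(-138/7) - 37)/5 = 7*(I*sqrt(966)/7 - 37)/5 = 7*(-37 + I*sqrt(966)/7)/5 = -259/5 + I*sqrt(966)/5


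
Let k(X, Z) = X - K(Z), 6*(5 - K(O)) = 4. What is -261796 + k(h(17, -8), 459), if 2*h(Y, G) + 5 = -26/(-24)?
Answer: -6283255/24 ≈ -2.6180e+5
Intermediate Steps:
h(Y, G) = -47/24 (h(Y, G) = -5/2 + (-26/(-24))/2 = -5/2 + (-26*(-1/24))/2 = -5/2 + (1/2)*(13/12) = -5/2 + 13/24 = -47/24)
K(O) = 13/3 (K(O) = 5 - 1/6*4 = 5 - 2/3 = 13/3)
k(X, Z) = -13/3 + X (k(X, Z) = X - 1*13/3 = X - 13/3 = -13/3 + X)
-261796 + k(h(17, -8), 459) = -261796 + (-13/3 - 47/24) = -261796 - 151/24 = -6283255/24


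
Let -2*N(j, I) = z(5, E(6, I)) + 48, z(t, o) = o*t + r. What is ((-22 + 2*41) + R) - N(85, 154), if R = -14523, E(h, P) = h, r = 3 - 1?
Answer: -14423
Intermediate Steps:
r = 2
z(t, o) = 2 + o*t (z(t, o) = o*t + 2 = 2 + o*t)
N(j, I) = -40 (N(j, I) = -((2 + 6*5) + 48)/2 = -((2 + 30) + 48)/2 = -(32 + 48)/2 = -½*80 = -40)
((-22 + 2*41) + R) - N(85, 154) = ((-22 + 2*41) - 14523) - 1*(-40) = ((-22 + 82) - 14523) + 40 = (60 - 14523) + 40 = -14463 + 40 = -14423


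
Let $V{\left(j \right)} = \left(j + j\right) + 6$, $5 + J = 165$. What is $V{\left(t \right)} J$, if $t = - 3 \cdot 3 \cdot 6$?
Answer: $-16320$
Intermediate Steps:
$J = 160$ ($J = -5 + 165 = 160$)
$t = -54$ ($t = \left(-3\right) 18 = -54$)
$V{\left(j \right)} = 6 + 2 j$ ($V{\left(j \right)} = 2 j + 6 = 6 + 2 j$)
$V{\left(t \right)} J = \left(6 + 2 \left(-54\right)\right) 160 = \left(6 - 108\right) 160 = \left(-102\right) 160 = -16320$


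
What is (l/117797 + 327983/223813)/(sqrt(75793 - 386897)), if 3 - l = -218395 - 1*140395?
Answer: -14867243895*I*sqrt(4861)/128157834310421 ≈ -0.0080881*I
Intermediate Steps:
l = 358793 (l = 3 - (-218395 - 1*140395) = 3 - (-218395 - 140395) = 3 - 1*(-358790) = 3 + 358790 = 358793)
(l/117797 + 327983/223813)/(sqrt(75793 - 386897)) = (358793/117797 + 327983/223813)/(sqrt(75793 - 386897)) = (358793*(1/117797) + 327983*(1/223813))/(sqrt(-311104)) = (358793/117797 + 327983/223813)/((8*I*sqrt(4861))) = 118937951160*(-I*sqrt(4861)/38888)/26364499961 = -14867243895*I*sqrt(4861)/128157834310421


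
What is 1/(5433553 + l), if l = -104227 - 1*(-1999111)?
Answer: 1/7328437 ≈ 1.3645e-7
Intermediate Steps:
l = 1894884 (l = -104227 + 1999111 = 1894884)
1/(5433553 + l) = 1/(5433553 + 1894884) = 1/7328437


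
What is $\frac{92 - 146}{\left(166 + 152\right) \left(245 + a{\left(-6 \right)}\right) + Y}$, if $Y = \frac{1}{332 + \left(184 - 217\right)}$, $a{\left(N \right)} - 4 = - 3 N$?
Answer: $- \frac{16146}{25386895} \approx -0.000636$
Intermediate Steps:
$a{\left(N \right)} = 4 - 3 N$
$Y = \frac{1}{299}$ ($Y = \frac{1}{332 - 33} = \frac{1}{299} \approx 0.0033445$)
$\frac{92 - 146}{\left(166 + 152\right) \left(245 + a{\left(-6 \right)}\right) + Y} = \frac{92 - 146}{\left(166 + 152\right) \left(245 + \left(4 - -18\right)\right) + \frac{1}{299}} = - \frac{54}{318 \left(245 + \left(4 + 18\right)\right) + \frac{1}{299}} = - \frac{54}{318 \left(245 + 22\right) + \frac{1}{299}} = - \frac{54}{318 \cdot 267 + \frac{1}{299}} = - \frac{54}{84906 + \frac{1}{299}} = - \frac{54}{\frac{25386895}{299}} = \left(-54\right) \frac{299}{25386895} = - \frac{16146}{25386895}$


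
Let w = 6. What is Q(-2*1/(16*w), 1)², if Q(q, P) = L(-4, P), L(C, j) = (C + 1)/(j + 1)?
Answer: 9/4 ≈ 2.2500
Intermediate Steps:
L(C, j) = (1 + C)/(1 + j)
Q(q, P) = -3/(1 + P) (Q(q, P) = (1 - 4)/(1 + P) = -3/(1 + P))
Q(-2*1/(16*w), 1)² = (-3/(1 + 1))² = (-3/2)² = 9/4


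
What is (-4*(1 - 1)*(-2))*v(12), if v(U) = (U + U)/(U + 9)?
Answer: 0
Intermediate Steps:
v(U) = 2*U/(9 + U) (v(U) = (2*U)/(9 + U) = 2*U/(9 + U))
(-4*(1 - 1)*(-2))*v(12) = (-4*(1 - 1)*(-2))*(2*12/(9 + 12)) = (-4*0*(-2))*(2*12/21) = (0*(-2))*(2*12*(1/21)) = 0*(8/7) = 0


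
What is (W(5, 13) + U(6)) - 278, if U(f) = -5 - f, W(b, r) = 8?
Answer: -281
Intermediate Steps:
(W(5, 13) + U(6)) - 278 = (8 + (-5 - 1*6)) - 278 = (8 + (-5 - 6)) - 278 = (8 - 11) - 278 = -3 - 278 = -281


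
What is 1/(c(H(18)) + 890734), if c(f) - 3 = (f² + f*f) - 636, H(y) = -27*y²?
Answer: 1/153945109 ≈ 6.4958e-9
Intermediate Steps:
c(f) = -633 + 2*f² (c(f) = 3 + ((f² + f*f) - 636) = 3 + ((f² + f²) - 636) = 3 + (2*f² - 636) = 3 + (-636 + 2*f²) = -633 + 2*f²)
1/(c(H(18)) + 890734) = 1/((-633 + 2*(-27*18²)²) + 890734) = 1/((-633 + 2*(-27*324)²) + 890734) = 1/((-633 + 2*(-8748)²) + 890734) = 1/((-633 + 2*76527504) + 890734) = 1/((-633 + 153055008) + 890734) = 1/(153054375 + 890734) = 1/153945109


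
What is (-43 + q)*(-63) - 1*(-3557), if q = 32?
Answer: 4250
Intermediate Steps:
(-43 + q)*(-63) - 1*(-3557) = (-43 + 32)*(-63) - 1*(-3557) = -11*(-63) + 3557 = 693 + 3557 = 4250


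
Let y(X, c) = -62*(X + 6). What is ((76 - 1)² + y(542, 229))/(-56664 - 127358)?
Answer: 28351/184022 ≈ 0.15406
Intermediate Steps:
y(X, c) = -372 - 62*X (y(X, c) = -62*(6 + X) = -372 - 62*X)
((76 - 1)² + y(542, 229))/(-56664 - 127358) = ((76 - 1)² + (-372 - 62*542))/(-56664 - 127358) = (75² + (-372 - 33604))/(-184022) = (5625 - 33976)*(-1/184022) = -28351*(-1/184022) = 28351/184022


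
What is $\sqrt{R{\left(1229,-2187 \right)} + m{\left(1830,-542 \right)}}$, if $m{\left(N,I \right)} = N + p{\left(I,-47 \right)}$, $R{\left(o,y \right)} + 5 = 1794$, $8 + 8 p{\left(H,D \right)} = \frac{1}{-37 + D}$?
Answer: $\frac{\sqrt{102114390}}{168} \approx 60.15$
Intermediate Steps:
$p{\left(H,D \right)} = -1 + \frac{1}{8 \left(-37 + D\right)}$
$R{\left(o,y \right)} = 1789$ ($R{\left(o,y \right)} = -5 + 1794 = 1789$)
$m{\left(N,I \right)} = - \frac{673}{672} + N$ ($m{\left(N,I \right)} = N + \frac{\frac{297}{8} - -47}{-37 - 47} = N + \frac{\frac{297}{8} + 47}{-84} = N - \frac{673}{672} = - \frac{673}{672} + N$)
$\sqrt{R{\left(1229,-2187 \right)} + m{\left(1830,-542 \right)}} = \sqrt{1789 + \left(- \frac{673}{672} + 1830\right)} = \sqrt{1789 + \frac{1229087}{672}} = \sqrt{\frac{2431295}{672}} = \frac{\sqrt{102114390}}{168}$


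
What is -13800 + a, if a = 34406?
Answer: 20606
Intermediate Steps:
-13800 + a = -13800 + 34406 = 20606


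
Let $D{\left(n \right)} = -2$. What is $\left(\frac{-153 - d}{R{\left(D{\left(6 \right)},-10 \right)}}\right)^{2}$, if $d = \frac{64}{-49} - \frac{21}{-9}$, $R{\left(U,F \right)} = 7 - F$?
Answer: $\frac{512660164}{6245001} \approx 82.091$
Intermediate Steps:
$d = \frac{151}{147}$ ($d = 64 \left(- \frac{1}{49}\right) - - \frac{7}{3} = - \frac{64}{49} + \frac{7}{3} = \frac{151}{147} \approx 1.0272$)
$\left(\frac{-153 - d}{R{\left(D{\left(6 \right)},-10 \right)}}\right)^{2} = \left(\frac{-153 - \frac{151}{147}}{7 - -10}\right)^{2} = \left(\frac{-153 - \frac{151}{147}}{7 + 10}\right)^{2} = \left(- \frac{22642}{147 \cdot 17}\right)^{2} = \left(\left(- \frac{22642}{147}\right) \frac{1}{17}\right)^{2} = \left(- \frac{22642}{2499}\right)^{2} = \frac{512660164}{6245001}$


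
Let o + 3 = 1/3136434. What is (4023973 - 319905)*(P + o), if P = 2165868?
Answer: 12581038507410435974/1568217 ≈ 8.0225e+12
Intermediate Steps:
o = -9409301/3136434 (o = -3 + 1/3136434 = -9409301/3136434 ≈ -3.0000)
(4023973 - 319905)*(P + o) = (4023973 - 319905)*(2165868 - 9409301/3136434) = 3704068*(6793092625411/3136434) = 12581038507410435974/1568217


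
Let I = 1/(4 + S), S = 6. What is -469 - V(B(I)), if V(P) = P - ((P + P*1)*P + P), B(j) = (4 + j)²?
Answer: 480761/5000 ≈ 96.152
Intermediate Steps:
I = ⅒ (I = 1/(4 + 6) = 1/10 = ⅒ ≈ 0.10000)
V(P) = -2*P² (V(P) = P - ((P + P)*P + P) = P - ((2*P)*P + P) = P - (2*P² + P) = P - (P + 2*P²) = P + (-P - 2*P²) = -2*P²)
-469 - V(B(I)) = -469 - (-2)*((4 + ⅒)²)² = -469 - (-2)*((41/10)²)² = -469 - (-2)*(1681/100)² = -469 - (-2)*2825761/10000 = -469 - 1*(-2825761/5000) = -469 + 2825761/5000 = 480761/5000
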